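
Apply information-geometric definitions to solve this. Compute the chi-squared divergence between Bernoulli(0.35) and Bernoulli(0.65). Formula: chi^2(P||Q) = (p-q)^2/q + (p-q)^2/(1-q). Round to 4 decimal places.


Chi-squared divergence between Bernoulli distributions:
chi^2 = (p-q)^2/q + (p-q)^2/(1-q).
p = 0.35, q = 0.65, p-q = -0.3.
(p-q)^2 = 0.09.
term1 = 0.09/0.65 = 0.138462.
term2 = 0.09/0.35 = 0.257143.
chi^2 = 0.138462 + 0.257143 = 0.3956

0.3956


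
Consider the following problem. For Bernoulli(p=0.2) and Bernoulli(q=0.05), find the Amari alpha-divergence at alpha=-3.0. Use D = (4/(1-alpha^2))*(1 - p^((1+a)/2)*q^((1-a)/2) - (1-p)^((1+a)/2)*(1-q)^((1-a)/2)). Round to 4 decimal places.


Amari alpha-divergence:
D = (4/(1-alpha^2))*(1 - p^((1+a)/2)*q^((1-a)/2) - (1-p)^((1+a)/2)*(1-q)^((1-a)/2)).
alpha = -3.0, p = 0.2, q = 0.05.
e1 = (1+alpha)/2 = -1.0, e2 = (1-alpha)/2 = 2.0.
t1 = p^e1 * q^e2 = 0.2^-1.0 * 0.05^2.0 = 0.0125.
t2 = (1-p)^e1 * (1-q)^e2 = 0.8^-1.0 * 0.95^2.0 = 1.128125.
4/(1-alpha^2) = -0.5.
D = -0.5*(1 - 0.0125 - 1.128125) = 0.0703

0.0703


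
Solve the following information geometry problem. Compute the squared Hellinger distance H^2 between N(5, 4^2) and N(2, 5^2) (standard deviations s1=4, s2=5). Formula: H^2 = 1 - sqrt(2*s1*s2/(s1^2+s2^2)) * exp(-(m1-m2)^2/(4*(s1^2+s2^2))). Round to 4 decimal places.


Squared Hellinger distance for Gaussians:
H^2 = 1 - sqrt(2*s1*s2/(s1^2+s2^2)) * exp(-(m1-m2)^2/(4*(s1^2+s2^2))).
s1^2 = 16, s2^2 = 25, s1^2+s2^2 = 41.
sqrt(2*4*5/(41)) = 0.98773.
(m1-m2)^2 = (3)^2 = 9.
exp(-9/(4*41)) = exp(-0.054878) = 0.946601.
H^2 = 1 - 0.98773*0.946601 = 0.0650

0.0650


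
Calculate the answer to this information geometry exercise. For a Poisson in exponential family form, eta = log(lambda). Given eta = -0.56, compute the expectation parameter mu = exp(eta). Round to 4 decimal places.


Expectation parameter for Poisson exponential family:
mu = exp(eta).
eta = -0.56.
mu = exp(-0.56) = 0.5712

0.5712


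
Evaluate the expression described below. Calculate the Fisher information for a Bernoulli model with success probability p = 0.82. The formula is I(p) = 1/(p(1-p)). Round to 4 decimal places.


For Bernoulli(p), Fisher information is I(p) = 1/(p*(1-p)).
p = 0.82, 1-p = 0.18.
p*(1-p) = 0.1476.
I(p) = 1/0.1476 = 6.7751

6.7751


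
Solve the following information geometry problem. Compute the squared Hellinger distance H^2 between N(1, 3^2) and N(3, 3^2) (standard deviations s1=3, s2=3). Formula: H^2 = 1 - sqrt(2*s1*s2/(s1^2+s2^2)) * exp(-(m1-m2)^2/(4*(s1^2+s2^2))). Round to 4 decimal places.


Squared Hellinger distance for Gaussians:
H^2 = 1 - sqrt(2*s1*s2/(s1^2+s2^2)) * exp(-(m1-m2)^2/(4*(s1^2+s2^2))).
s1^2 = 9, s2^2 = 9, s1^2+s2^2 = 18.
sqrt(2*3*3/(18)) = 1.0.
(m1-m2)^2 = (-2)^2 = 4.
exp(-4/(4*18)) = exp(-0.055556) = 0.945959.
H^2 = 1 - 1.0*0.945959 = 0.0540

0.0540


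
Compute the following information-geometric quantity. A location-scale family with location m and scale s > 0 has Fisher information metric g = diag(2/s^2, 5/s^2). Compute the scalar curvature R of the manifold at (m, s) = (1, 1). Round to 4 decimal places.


The metric has the form g = (A dm^2 + B ds^2)/s^2 with A = 2, B = 5.
Substitute u = sqrt(A/B)*m: g = B*(du^2 + ds^2)/s^2, i.e. B times the
Poincare upper half-plane metric, which has constant Gaussian curvature -1.
Scaling a 2D metric by a constant c divides the Gaussian curvature by c,
so K = -1/B = -1/(5) = -0.2000 everywhere (the point (m, s) = (1, 1) is irrelevant:
the curvature is constant).
Scalar curvature in dimension 2: R = 2K = -2/(5) = -0.4000.

-0.4000


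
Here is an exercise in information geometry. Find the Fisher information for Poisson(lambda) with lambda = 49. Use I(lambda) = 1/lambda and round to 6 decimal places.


Fisher information for Poisson: I(lambda) = 1/lambda.
lambda = 49.
I(lambda) = 1/49 = 0.020408

0.020408


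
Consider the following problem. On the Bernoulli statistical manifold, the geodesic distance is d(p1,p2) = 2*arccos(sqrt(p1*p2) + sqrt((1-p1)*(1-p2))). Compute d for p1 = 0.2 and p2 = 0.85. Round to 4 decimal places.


Geodesic distance on Bernoulli manifold:
d(p1,p2) = 2*arccos(sqrt(p1*p2) + sqrt((1-p1)*(1-p2))).
sqrt(p1*p2) = sqrt(0.2*0.85) = 0.412311.
sqrt((1-p1)*(1-p2)) = sqrt(0.8*0.15) = 0.34641.
arg = 0.412311 + 0.34641 = 0.758721.
d = 2*arccos(0.758721) = 1.4189

1.4189


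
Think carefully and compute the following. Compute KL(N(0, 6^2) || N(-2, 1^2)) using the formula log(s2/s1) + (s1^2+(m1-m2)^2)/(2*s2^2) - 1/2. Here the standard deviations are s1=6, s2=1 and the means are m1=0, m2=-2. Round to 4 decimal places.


KL divergence between normal distributions:
KL = log(s2/s1) + (s1^2 + (m1-m2)^2)/(2*s2^2) - 1/2.
log(1/6) = -1.791759.
(6^2 + (0--2)^2)/(2*1^2) = (36 + 4)/2 = 20.0.
KL = -1.791759 + 20.0 - 0.5 = 17.7082

17.7082


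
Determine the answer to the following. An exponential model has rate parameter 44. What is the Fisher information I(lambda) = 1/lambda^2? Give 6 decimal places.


Fisher information for exponential: I(lambda) = 1/lambda^2.
lambda = 44, lambda^2 = 1936.
I = 1/1936 = 0.000517

0.000517


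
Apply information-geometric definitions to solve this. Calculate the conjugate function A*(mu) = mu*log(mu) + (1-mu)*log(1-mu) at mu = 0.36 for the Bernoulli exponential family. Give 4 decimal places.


Legendre transform for Bernoulli:
A*(mu) = mu*log(mu) + (1-mu)*log(1-mu).
mu = 0.36, 1-mu = 0.64.
mu*log(mu) = 0.36*log(0.36) = -0.367794.
(1-mu)*log(1-mu) = 0.64*log(0.64) = -0.285624.
A* = -0.367794 + -0.285624 = -0.6534

-0.6534


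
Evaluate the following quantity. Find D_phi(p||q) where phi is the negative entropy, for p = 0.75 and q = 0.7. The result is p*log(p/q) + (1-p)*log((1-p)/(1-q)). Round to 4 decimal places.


Bregman divergence with negative entropy generator:
D = p*log(p/q) + (1-p)*log((1-p)/(1-q)).
p = 0.75, q = 0.7.
p*log(p/q) = 0.75*log(0.75/0.7) = 0.051745.
(1-p)*log((1-p)/(1-q)) = 0.25*log(0.25/0.3) = -0.04558.
D = 0.051745 + -0.04558 = 0.0062

0.0062


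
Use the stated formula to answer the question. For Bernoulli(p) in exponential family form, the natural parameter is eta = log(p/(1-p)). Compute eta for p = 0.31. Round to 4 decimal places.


Natural parameter for Bernoulli: eta = log(p/(1-p)).
p = 0.31, 1-p = 0.69.
p/(1-p) = 0.449275.
eta = log(0.449275) = -0.8001

-0.8001


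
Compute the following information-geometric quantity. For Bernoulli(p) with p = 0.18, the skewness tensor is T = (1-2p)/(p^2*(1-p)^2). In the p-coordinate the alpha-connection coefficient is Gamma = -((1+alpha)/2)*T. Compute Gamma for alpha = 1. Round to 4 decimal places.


Skewness (Amari-Chentsov) tensor: T = (1-2p)/(p^2*(1-p)^2).
p = 0.18, 1-2p = 0.64, p^2 = 0.0324, (1-p)^2 = 0.6724.
T = 0.64/(0.0324 * 0.6724) = 29.376988.
In the p-coordinate, Gamma^(alpha) = Gamma^(0) - (alpha/2)*T with Gamma^(0) = (1/2)*g'(p) = -T/2,
so Gamma^(alpha) = -((1+alpha)/2)*T.
alpha = 1, -(1+alpha)/2 = -1.0.
Gamma = -1.0 * 29.376988 = -29.3770

-29.3770


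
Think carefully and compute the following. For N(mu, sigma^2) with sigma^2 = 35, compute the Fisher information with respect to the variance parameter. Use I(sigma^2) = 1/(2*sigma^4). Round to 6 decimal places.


Fisher information for variance: I(sigma^2) = 1/(2*sigma^4).
sigma^2 = 35, so sigma^4 = 1225.
I = 1/(2*1225) = 1/2450 = 0.000408

0.000408


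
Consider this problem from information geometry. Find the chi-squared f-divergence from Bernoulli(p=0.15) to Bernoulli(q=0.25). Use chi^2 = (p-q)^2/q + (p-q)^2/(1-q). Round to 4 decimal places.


Chi-squared divergence between Bernoulli distributions:
chi^2 = (p-q)^2/q + (p-q)^2/(1-q).
p = 0.15, q = 0.25, p-q = -0.1.
(p-q)^2 = 0.01.
term1 = 0.01/0.25 = 0.04.
term2 = 0.01/0.75 = 0.013333.
chi^2 = 0.04 + 0.013333 = 0.0533

0.0533


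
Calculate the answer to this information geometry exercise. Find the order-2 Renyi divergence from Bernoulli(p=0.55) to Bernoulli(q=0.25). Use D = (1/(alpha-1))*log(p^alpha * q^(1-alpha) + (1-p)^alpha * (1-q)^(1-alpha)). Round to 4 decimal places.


Renyi divergence of order alpha between Bernoulli distributions:
D = (1/(alpha-1))*log(p^alpha * q^(1-alpha) + (1-p)^alpha * (1-q)^(1-alpha)).
alpha = 2, p = 0.55, q = 0.25.
p^alpha * q^(1-alpha) = 0.55^2 * 0.25^-1 = 1.21.
(1-p)^alpha * (1-q)^(1-alpha) = 0.45^2 * 0.75^-1 = 0.27.
sum = 1.21 + 0.27 = 1.48.
D = (1/1)*log(1.48) = 0.3920

0.3920


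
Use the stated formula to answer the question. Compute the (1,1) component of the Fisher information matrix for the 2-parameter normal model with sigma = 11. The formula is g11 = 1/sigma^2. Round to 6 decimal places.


For the 2-parameter normal family, the Fisher metric has:
  g11 = 1/sigma^2, g22 = 2/sigma^2.
sigma = 11, sigma^2 = 121.
g11 = 0.008264

0.008264


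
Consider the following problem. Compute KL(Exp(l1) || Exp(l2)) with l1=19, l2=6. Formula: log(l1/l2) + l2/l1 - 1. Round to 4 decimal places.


KL divergence for exponential family:
KL = log(l1/l2) + l2/l1 - 1.
log(19/6) = 1.15268.
6/19 = 0.315789.
KL = 1.15268 + 0.315789 - 1 = 0.4685

0.4685


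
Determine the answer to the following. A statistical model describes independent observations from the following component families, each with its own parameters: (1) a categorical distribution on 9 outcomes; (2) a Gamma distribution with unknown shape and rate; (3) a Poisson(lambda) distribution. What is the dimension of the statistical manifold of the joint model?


The dimension of a statistical manifold equals the number of free
(independent) real parameters of the model. For a product of independent
blocks the parameter counts add.
- categorical on 9 outcomes (probabilities sum to 1): 9-1 = 8.
- Gamma (shape, rate): 2.
- Poisson (lambda): 1.
Total = 8 + 2 + 1 = 11.
Dimension = 11

11


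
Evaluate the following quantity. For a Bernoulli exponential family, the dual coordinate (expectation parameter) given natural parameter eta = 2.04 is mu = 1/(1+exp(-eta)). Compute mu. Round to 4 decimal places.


Dual coordinate (expectation parameter) for Bernoulli:
mu = 1/(1+exp(-eta)).
eta = 2.04.
exp(-eta) = exp(-2.04) = 0.130029.
mu = 1/(1+0.130029) = 0.8849

0.8849


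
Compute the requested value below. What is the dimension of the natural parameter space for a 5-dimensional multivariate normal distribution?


Exponential family dimension calculation:
For 5-dim MVN: mean has 5 params, covariance has 5*6/2 = 15 unique entries.
Total dim = 5 + 15 = 20.

20


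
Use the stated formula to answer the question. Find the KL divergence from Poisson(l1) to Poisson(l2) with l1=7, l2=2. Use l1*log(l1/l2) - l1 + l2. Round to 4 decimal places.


KL divergence for Poisson:
KL = l1*log(l1/l2) - l1 + l2.
l1 = 7, l2 = 2.
log(7/2) = 1.252763.
l1*log(l1/l2) = 7 * 1.252763 = 8.769341.
KL = 8.769341 - 7 + 2 = 3.7693

3.7693


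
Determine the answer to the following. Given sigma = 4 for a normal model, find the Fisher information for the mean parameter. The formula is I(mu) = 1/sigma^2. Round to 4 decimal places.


The Fisher information for the mean of a normal distribution is I(mu) = 1/sigma^2.
sigma = 4, so sigma^2 = 16.
I(mu) = 1/16 = 0.0625

0.0625


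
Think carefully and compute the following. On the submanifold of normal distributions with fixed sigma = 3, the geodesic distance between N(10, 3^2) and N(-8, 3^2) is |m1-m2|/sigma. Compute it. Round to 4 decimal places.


On the fixed-variance normal subfamily, geodesic distance = |m1-m2|/sigma.
|10 - -8| = 18.
sigma = 3.
d = 18/3 = 6.0000

6.0000


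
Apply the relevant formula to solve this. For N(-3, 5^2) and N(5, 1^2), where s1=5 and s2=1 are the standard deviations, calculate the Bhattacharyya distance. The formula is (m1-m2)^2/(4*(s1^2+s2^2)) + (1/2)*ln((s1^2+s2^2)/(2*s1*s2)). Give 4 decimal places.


Bhattacharyya distance between two Gaussians:
DB = (m1-m2)^2/(4*(s1^2+s2^2)) + (1/2)*ln((s1^2+s2^2)/(2*s1*s2)).
(m1-m2)^2 = (-8)^2 = 64.
s1^2+s2^2 = 25 + 1 = 26.
term1 = 64/104 = 0.615385.
term2 = 0.5*ln(26/10.0) = 0.477756.
DB = 0.615385 + 0.477756 = 1.0931

1.0931


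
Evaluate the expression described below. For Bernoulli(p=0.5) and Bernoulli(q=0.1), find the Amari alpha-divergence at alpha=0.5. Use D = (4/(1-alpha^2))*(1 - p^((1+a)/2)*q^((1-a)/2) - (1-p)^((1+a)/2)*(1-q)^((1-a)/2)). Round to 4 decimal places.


Amari alpha-divergence:
D = (4/(1-alpha^2))*(1 - p^((1+a)/2)*q^((1-a)/2) - (1-p)^((1+a)/2)*(1-q)^((1-a)/2)).
alpha = 0.5, p = 0.5, q = 0.1.
e1 = (1+alpha)/2 = 0.75, e2 = (1-alpha)/2 = 0.25.
t1 = p^e1 * q^e2 = 0.5^0.75 * 0.1^0.25 = 0.33437.
t2 = (1-p)^e1 * (1-q)^e2 = 0.5^0.75 * 0.9^0.25 = 0.579146.
4/(1-alpha^2) = 5.333333.
D = 5.333333*(1 - 0.33437 - 0.579146) = 0.4612

0.4612


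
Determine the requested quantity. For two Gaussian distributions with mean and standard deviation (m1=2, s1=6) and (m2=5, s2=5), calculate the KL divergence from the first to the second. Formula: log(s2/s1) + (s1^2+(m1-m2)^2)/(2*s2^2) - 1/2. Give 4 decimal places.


KL divergence between normal distributions:
KL = log(s2/s1) + (s1^2 + (m1-m2)^2)/(2*s2^2) - 1/2.
log(5/6) = -0.182322.
(6^2 + (2-5)^2)/(2*5^2) = (36 + 9)/50 = 0.9.
KL = -0.182322 + 0.9 - 0.5 = 0.2177

0.2177


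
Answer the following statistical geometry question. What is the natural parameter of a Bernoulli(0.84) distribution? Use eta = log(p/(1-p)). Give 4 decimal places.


Natural parameter for Bernoulli: eta = log(p/(1-p)).
p = 0.84, 1-p = 0.16.
p/(1-p) = 5.25.
eta = log(5.25) = 1.6582

1.6582


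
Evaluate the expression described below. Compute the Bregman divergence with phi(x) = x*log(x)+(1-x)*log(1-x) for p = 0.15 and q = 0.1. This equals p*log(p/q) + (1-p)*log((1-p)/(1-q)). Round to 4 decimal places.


Bregman divergence with negative entropy generator:
D = p*log(p/q) + (1-p)*log((1-p)/(1-q)).
p = 0.15, q = 0.1.
p*log(p/q) = 0.15*log(0.15/0.1) = 0.06082.
(1-p)*log((1-p)/(1-q)) = 0.85*log(0.85/0.9) = -0.048585.
D = 0.06082 + -0.048585 = 0.0122

0.0122


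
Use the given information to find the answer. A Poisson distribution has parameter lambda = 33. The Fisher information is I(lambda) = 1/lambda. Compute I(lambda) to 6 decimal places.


Fisher information for Poisson: I(lambda) = 1/lambda.
lambda = 33.
I(lambda) = 1/33 = 0.030303

0.030303


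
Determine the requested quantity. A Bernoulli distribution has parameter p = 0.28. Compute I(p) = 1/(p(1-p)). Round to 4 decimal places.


For Bernoulli(p), Fisher information is I(p) = 1/(p*(1-p)).
p = 0.28, 1-p = 0.72.
p*(1-p) = 0.2016.
I(p) = 1/0.2016 = 4.9603

4.9603


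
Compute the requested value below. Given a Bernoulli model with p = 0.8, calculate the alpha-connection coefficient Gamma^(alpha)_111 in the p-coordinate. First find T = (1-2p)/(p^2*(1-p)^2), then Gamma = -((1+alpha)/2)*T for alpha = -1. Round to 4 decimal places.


Skewness (Amari-Chentsov) tensor: T = (1-2p)/(p^2*(1-p)^2).
p = 0.8, 1-2p = -0.6, p^2 = 0.64, (1-p)^2 = 0.04.
T = -0.6/(0.64 * 0.04) = -23.4375.
In the p-coordinate, Gamma^(alpha) = Gamma^(0) - (alpha/2)*T with Gamma^(0) = (1/2)*g'(p) = -T/2,
so Gamma^(alpha) = -((1+alpha)/2)*T.
alpha = -1, -(1+alpha)/2 = 0.0.
Gamma = 0.0 * -23.4375 = 0.0000

0.0000


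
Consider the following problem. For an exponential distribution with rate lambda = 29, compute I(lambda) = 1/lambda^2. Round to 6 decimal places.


Fisher information for exponential: I(lambda) = 1/lambda^2.
lambda = 29, lambda^2 = 841.
I = 1/841 = 0.001189

0.001189


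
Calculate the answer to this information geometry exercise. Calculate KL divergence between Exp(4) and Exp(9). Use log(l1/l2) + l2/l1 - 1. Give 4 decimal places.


KL divergence for exponential family:
KL = log(l1/l2) + l2/l1 - 1.
log(4/9) = -0.81093.
9/4 = 2.25.
KL = -0.81093 + 2.25 - 1 = 0.4391

0.4391


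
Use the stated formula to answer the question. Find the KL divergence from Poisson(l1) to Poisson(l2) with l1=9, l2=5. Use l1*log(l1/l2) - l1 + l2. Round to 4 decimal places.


KL divergence for Poisson:
KL = l1*log(l1/l2) - l1 + l2.
l1 = 9, l2 = 5.
log(9/5) = 0.587787.
l1*log(l1/l2) = 9 * 0.587787 = 5.29008.
KL = 5.29008 - 9 + 5 = 1.2901

1.2901


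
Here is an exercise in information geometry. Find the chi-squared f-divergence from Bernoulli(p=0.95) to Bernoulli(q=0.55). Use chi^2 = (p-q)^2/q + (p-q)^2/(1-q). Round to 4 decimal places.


Chi-squared divergence between Bernoulli distributions:
chi^2 = (p-q)^2/q + (p-q)^2/(1-q).
p = 0.95, q = 0.55, p-q = 0.4.
(p-q)^2 = 0.16.
term1 = 0.16/0.55 = 0.290909.
term2 = 0.16/0.45 = 0.355556.
chi^2 = 0.290909 + 0.355556 = 0.6465

0.6465


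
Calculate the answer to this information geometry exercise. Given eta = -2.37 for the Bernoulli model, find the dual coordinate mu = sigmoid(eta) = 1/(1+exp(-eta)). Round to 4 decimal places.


Dual coordinate (expectation parameter) for Bernoulli:
mu = 1/(1+exp(-eta)).
eta = -2.37.
exp(-eta) = exp(2.37) = 10.697392.
mu = 1/(1+10.697392) = 0.0855

0.0855


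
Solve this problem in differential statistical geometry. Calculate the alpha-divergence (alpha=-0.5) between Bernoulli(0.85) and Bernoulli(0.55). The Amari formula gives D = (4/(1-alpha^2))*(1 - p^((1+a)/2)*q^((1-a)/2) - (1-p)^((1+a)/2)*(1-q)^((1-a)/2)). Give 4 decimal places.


Amari alpha-divergence:
D = (4/(1-alpha^2))*(1 - p^((1+a)/2)*q^((1-a)/2) - (1-p)^((1+a)/2)*(1-q)^((1-a)/2)).
alpha = -0.5, p = 0.85, q = 0.55.
e1 = (1+alpha)/2 = 0.25, e2 = (1-alpha)/2 = 0.75.
t1 = p^e1 * q^e2 = 0.85^0.25 * 0.55^0.75 = 0.613235.
t2 = (1-p)^e1 * (1-q)^e2 = 0.15^0.25 * 0.45^0.75 = 0.341926.
4/(1-alpha^2) = 5.333333.
D = 5.333333*(1 - 0.613235 - 0.341926) = 0.2391

0.2391


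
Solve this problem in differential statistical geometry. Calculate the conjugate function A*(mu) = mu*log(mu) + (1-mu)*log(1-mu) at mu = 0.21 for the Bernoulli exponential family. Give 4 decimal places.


Legendre transform for Bernoulli:
A*(mu) = mu*log(mu) + (1-mu)*log(1-mu).
mu = 0.21, 1-mu = 0.79.
mu*log(mu) = 0.21*log(0.21) = -0.327736.
(1-mu)*log(1-mu) = 0.79*log(0.79) = -0.186221.
A* = -0.327736 + -0.186221 = -0.5140

-0.5140


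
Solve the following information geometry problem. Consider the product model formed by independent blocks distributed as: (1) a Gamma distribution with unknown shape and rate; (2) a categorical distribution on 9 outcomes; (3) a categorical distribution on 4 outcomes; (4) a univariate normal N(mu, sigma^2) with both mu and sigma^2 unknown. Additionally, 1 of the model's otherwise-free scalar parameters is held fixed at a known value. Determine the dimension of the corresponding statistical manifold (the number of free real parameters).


The dimension of a statistical manifold equals the number of free
(independent) real parameters of the model. For a product of independent
blocks the parameter counts add.
- Gamma (shape, rate): 2.
- categorical on 9 outcomes (probabilities sum to 1): 9-1 = 8.
- categorical on 4 outcomes (probabilities sum to 1): 4-1 = 3.
- normal (mu, sigma^2): 2.
Total = 2 + 8 + 3 + 2 = 15.
1 parameter(s) fixed at known values: 15 - 1 = 14.
Dimension = 14

14


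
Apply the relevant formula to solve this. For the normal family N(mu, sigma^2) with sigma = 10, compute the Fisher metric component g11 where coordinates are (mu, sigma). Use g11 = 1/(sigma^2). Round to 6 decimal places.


For the 2-parameter normal family, the Fisher metric has:
  g11 = 1/sigma^2, g22 = 2/sigma^2.
sigma = 10, sigma^2 = 100.
g11 = 0.010000

0.010000


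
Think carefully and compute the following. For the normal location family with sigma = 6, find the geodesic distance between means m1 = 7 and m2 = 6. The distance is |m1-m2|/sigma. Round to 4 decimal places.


On the fixed-variance normal subfamily, geodesic distance = |m1-m2|/sigma.
|7 - 6| = 1.
sigma = 6.
d = 1/6 = 0.1667

0.1667


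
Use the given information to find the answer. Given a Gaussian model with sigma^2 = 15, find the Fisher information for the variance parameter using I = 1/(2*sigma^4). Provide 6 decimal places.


Fisher information for variance: I(sigma^2) = 1/(2*sigma^4).
sigma^2 = 15, so sigma^4 = 225.
I = 1/(2*225) = 1/450 = 0.002222

0.002222


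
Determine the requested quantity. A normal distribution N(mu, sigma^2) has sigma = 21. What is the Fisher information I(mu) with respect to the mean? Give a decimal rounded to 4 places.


The Fisher information for the mean of a normal distribution is I(mu) = 1/sigma^2.
sigma = 21, so sigma^2 = 441.
I(mu) = 1/441 = 0.0023

0.0023


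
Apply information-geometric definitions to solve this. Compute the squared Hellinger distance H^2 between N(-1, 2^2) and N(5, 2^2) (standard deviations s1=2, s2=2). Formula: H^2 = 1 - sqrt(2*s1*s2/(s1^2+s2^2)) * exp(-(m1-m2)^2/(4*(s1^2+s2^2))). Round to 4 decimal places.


Squared Hellinger distance for Gaussians:
H^2 = 1 - sqrt(2*s1*s2/(s1^2+s2^2)) * exp(-(m1-m2)^2/(4*(s1^2+s2^2))).
s1^2 = 4, s2^2 = 4, s1^2+s2^2 = 8.
sqrt(2*2*2/(8)) = 1.0.
(m1-m2)^2 = (-6)^2 = 36.
exp(-36/(4*8)) = exp(-1.125) = 0.324652.
H^2 = 1 - 1.0*0.324652 = 0.6753

0.6753


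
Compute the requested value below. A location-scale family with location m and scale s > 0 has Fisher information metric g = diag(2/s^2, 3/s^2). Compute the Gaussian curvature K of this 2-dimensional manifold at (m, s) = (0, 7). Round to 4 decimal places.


The metric has the form g = (A dm^2 + B ds^2)/s^2 with A = 2, B = 3.
Substitute u = sqrt(A/B)*m: g = B*(du^2 + ds^2)/s^2, i.e. B times the
Poincare upper half-plane metric, which has constant Gaussian curvature -1.
Scaling a 2D metric by a constant c divides the Gaussian curvature by c,
so K = -1/B = -1/(3) = -0.3333 everywhere (the point (m, s) = (0, 7) is irrelevant:
the curvature is constant).
The requested Gaussian curvature is K = -0.3333.

-0.3333


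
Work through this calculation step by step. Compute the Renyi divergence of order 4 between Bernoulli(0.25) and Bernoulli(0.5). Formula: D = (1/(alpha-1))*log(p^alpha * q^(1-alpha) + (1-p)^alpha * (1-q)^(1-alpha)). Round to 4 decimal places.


Renyi divergence of order alpha between Bernoulli distributions:
D = (1/(alpha-1))*log(p^alpha * q^(1-alpha) + (1-p)^alpha * (1-q)^(1-alpha)).
alpha = 4, p = 0.25, q = 0.5.
p^alpha * q^(1-alpha) = 0.25^4 * 0.5^-3 = 0.03125.
(1-p)^alpha * (1-q)^(1-alpha) = 0.75^4 * 0.5^-3 = 2.53125.
sum = 0.03125 + 2.53125 = 2.5625.
D = (1/3)*log(2.5625) = 0.3137

0.3137


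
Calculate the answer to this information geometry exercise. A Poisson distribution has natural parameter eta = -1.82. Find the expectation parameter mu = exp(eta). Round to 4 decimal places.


Expectation parameter for Poisson exponential family:
mu = exp(eta).
eta = -1.82.
mu = exp(-1.82) = 0.1620

0.1620


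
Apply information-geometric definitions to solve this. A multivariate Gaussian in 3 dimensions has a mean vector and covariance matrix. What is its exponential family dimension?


Exponential family dimension calculation:
For 3-dim MVN: mean has 3 params, covariance has 3*4/2 = 6 unique entries.
Total dim = 3 + 6 = 9.

9


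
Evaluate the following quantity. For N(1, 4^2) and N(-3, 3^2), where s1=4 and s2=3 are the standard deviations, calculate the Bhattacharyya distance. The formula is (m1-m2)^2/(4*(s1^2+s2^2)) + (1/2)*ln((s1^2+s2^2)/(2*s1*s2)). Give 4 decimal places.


Bhattacharyya distance between two Gaussians:
DB = (m1-m2)^2/(4*(s1^2+s2^2)) + (1/2)*ln((s1^2+s2^2)/(2*s1*s2)).
(m1-m2)^2 = (4)^2 = 16.
s1^2+s2^2 = 16 + 9 = 25.
term1 = 16/100 = 0.16.
term2 = 0.5*ln(25/24.0) = 0.020411.
DB = 0.16 + 0.020411 = 0.1804

0.1804


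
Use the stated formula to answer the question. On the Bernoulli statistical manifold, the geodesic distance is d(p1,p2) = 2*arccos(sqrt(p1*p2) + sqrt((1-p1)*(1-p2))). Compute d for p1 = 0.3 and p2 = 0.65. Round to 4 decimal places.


Geodesic distance on Bernoulli manifold:
d(p1,p2) = 2*arccos(sqrt(p1*p2) + sqrt((1-p1)*(1-p2))).
sqrt(p1*p2) = sqrt(0.3*0.65) = 0.441588.
sqrt((1-p1)*(1-p2)) = sqrt(0.7*0.35) = 0.494975.
arg = 0.441588 + 0.494975 = 0.936563.
d = 2*arccos(0.936563) = 0.7162

0.7162


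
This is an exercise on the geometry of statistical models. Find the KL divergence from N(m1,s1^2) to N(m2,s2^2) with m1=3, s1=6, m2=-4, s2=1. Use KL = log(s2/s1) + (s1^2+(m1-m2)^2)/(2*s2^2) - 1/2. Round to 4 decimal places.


KL divergence between normal distributions:
KL = log(s2/s1) + (s1^2 + (m1-m2)^2)/(2*s2^2) - 1/2.
log(1/6) = -1.791759.
(6^2 + (3--4)^2)/(2*1^2) = (36 + 49)/2 = 42.5.
KL = -1.791759 + 42.5 - 0.5 = 40.2082

40.2082


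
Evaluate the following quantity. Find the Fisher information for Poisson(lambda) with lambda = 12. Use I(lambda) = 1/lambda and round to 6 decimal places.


Fisher information for Poisson: I(lambda) = 1/lambda.
lambda = 12.
I(lambda) = 1/12 = 0.083333

0.083333


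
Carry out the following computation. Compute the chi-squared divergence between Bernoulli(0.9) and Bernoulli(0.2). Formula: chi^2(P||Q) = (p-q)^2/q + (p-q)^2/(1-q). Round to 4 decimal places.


Chi-squared divergence between Bernoulli distributions:
chi^2 = (p-q)^2/q + (p-q)^2/(1-q).
p = 0.9, q = 0.2, p-q = 0.7.
(p-q)^2 = 0.49.
term1 = 0.49/0.2 = 2.45.
term2 = 0.49/0.8 = 0.6125.
chi^2 = 2.45 + 0.6125 = 3.0625

3.0625


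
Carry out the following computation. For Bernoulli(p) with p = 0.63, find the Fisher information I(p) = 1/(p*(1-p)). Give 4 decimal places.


For Bernoulli(p), Fisher information is I(p) = 1/(p*(1-p)).
p = 0.63, 1-p = 0.37.
p*(1-p) = 0.2331.
I(p) = 1/0.2331 = 4.2900

4.2900


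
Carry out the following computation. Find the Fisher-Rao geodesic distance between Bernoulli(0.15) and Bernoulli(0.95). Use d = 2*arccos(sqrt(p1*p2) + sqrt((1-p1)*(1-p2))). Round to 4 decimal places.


Geodesic distance on Bernoulli manifold:
d(p1,p2) = 2*arccos(sqrt(p1*p2) + sqrt((1-p1)*(1-p2))).
sqrt(p1*p2) = sqrt(0.15*0.95) = 0.377492.
sqrt((1-p1)*(1-p2)) = sqrt(0.85*0.05) = 0.206155.
arg = 0.377492 + 0.206155 = 0.583647.
d = 2*arccos(0.583647) = 1.8952

1.8952


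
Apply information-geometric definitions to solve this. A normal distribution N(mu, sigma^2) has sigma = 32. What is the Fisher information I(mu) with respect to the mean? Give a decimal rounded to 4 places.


The Fisher information for the mean of a normal distribution is I(mu) = 1/sigma^2.
sigma = 32, so sigma^2 = 1024.
I(mu) = 1/1024 = 0.0010

0.0010


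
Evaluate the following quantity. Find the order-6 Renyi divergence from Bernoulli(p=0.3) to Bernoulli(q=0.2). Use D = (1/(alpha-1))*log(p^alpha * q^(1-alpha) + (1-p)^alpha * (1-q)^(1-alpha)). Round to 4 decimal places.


Renyi divergence of order alpha between Bernoulli distributions:
D = (1/(alpha-1))*log(p^alpha * q^(1-alpha) + (1-p)^alpha * (1-q)^(1-alpha)).
alpha = 6, p = 0.3, q = 0.2.
p^alpha * q^(1-alpha) = 0.3^6 * 0.2^-5 = 2.278125.
(1-p)^alpha * (1-q)^(1-alpha) = 0.7^6 * 0.8^-5 = 0.359036.
sum = 2.278125 + 0.359036 = 2.637161.
D = (1/5)*log(2.637161) = 0.1939

0.1939


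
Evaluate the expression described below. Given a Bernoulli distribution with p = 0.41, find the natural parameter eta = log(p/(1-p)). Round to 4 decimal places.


Natural parameter for Bernoulli: eta = log(p/(1-p)).
p = 0.41, 1-p = 0.59.
p/(1-p) = 0.694915.
eta = log(0.694915) = -0.3640

-0.3640


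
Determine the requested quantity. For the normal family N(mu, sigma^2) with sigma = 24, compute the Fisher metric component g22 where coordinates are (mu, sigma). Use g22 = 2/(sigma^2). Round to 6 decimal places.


For the 2-parameter normal family, the Fisher metric has:
  g11 = 1/sigma^2, g22 = 2/sigma^2.
sigma = 24, sigma^2 = 576.
g22 = 0.003472

0.003472


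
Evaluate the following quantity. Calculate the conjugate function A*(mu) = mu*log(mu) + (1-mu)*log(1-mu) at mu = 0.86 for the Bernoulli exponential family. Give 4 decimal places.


Legendre transform for Bernoulli:
A*(mu) = mu*log(mu) + (1-mu)*log(1-mu).
mu = 0.86, 1-mu = 0.14.
mu*log(mu) = 0.86*log(0.86) = -0.129708.
(1-mu)*log(1-mu) = 0.14*log(0.14) = -0.275256.
A* = -0.129708 + -0.275256 = -0.4050

-0.4050


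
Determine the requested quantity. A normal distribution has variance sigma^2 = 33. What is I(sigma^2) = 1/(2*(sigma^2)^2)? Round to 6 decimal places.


Fisher information for variance: I(sigma^2) = 1/(2*sigma^4).
sigma^2 = 33, so sigma^4 = 1089.
I = 1/(2*1089) = 1/2178 = 0.000459

0.000459


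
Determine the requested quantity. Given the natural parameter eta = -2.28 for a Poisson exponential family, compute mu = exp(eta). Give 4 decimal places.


Expectation parameter for Poisson exponential family:
mu = exp(eta).
eta = -2.28.
mu = exp(-2.28) = 0.1023

0.1023


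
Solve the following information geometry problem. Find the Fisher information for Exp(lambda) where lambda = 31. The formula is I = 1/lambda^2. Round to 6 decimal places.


Fisher information for exponential: I(lambda) = 1/lambda^2.
lambda = 31, lambda^2 = 961.
I = 1/961 = 0.001041

0.001041


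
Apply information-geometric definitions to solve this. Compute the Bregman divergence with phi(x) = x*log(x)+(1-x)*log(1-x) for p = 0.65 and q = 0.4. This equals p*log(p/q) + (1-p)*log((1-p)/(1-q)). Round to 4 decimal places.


Bregman divergence with negative entropy generator:
D = p*log(p/q) + (1-p)*log((1-p)/(1-q)).
p = 0.65, q = 0.4.
p*log(p/q) = 0.65*log(0.65/0.4) = 0.31558.
(1-p)*log((1-p)/(1-q)) = 0.35*log(0.35/0.6) = -0.188649.
D = 0.31558 + -0.188649 = 0.1269

0.1269


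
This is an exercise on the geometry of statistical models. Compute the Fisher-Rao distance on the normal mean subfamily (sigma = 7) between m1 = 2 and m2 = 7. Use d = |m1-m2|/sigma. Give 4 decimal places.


On the fixed-variance normal subfamily, geodesic distance = |m1-m2|/sigma.
|2 - 7| = 5.
sigma = 7.
d = 5/7 = 0.7143

0.7143


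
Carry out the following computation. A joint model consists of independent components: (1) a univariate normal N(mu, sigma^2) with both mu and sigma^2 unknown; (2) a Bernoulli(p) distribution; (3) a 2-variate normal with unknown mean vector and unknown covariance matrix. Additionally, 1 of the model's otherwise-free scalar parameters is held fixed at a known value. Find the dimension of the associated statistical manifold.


The dimension of a statistical manifold equals the number of free
(independent) real parameters of the model. For a product of independent
blocks the parameter counts add.
- normal (mu, sigma^2): 2.
- Bernoulli (p): 1.
- 2-variate normal: 2 (mean) + 2*3/2 = 3 (symmetric covariance) = 5.
Total = 2 + 1 + 5 = 8.
1 parameter(s) fixed at known values: 8 - 1 = 7.
Dimension = 7

7


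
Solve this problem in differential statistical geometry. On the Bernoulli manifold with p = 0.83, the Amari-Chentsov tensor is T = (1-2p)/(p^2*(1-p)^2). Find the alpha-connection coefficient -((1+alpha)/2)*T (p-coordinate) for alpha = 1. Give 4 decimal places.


Skewness (Amari-Chentsov) tensor: T = (1-2p)/(p^2*(1-p)^2).
p = 0.83, 1-2p = -0.66, p^2 = 0.6889, (1-p)^2 = 0.0289.
T = -0.66/(0.6889 * 0.0289) = -33.150487.
In the p-coordinate, Gamma^(alpha) = Gamma^(0) - (alpha/2)*T with Gamma^(0) = (1/2)*g'(p) = -T/2,
so Gamma^(alpha) = -((1+alpha)/2)*T.
alpha = 1, -(1+alpha)/2 = -1.0.
Gamma = -1.0 * -33.150487 = 33.1505

33.1505


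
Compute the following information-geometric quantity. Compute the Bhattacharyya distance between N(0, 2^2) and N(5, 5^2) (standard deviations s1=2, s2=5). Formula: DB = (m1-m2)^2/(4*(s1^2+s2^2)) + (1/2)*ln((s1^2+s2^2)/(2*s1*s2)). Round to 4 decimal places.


Bhattacharyya distance between two Gaussians:
DB = (m1-m2)^2/(4*(s1^2+s2^2)) + (1/2)*ln((s1^2+s2^2)/(2*s1*s2)).
(m1-m2)^2 = (-5)^2 = 25.
s1^2+s2^2 = 4 + 25 = 29.
term1 = 25/116 = 0.215517.
term2 = 0.5*ln(29/20.0) = 0.185782.
DB = 0.215517 + 0.185782 = 0.4013

0.4013


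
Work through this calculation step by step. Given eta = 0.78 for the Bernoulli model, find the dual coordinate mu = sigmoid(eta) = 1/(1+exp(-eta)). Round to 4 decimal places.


Dual coordinate (expectation parameter) for Bernoulli:
mu = 1/(1+exp(-eta)).
eta = 0.78.
exp(-eta) = exp(-0.78) = 0.458406.
mu = 1/(1+0.458406) = 0.6857

0.6857


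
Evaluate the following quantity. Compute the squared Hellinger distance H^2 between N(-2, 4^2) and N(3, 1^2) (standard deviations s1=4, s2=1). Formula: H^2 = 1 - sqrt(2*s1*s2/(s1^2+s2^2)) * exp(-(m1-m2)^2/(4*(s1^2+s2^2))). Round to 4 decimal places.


Squared Hellinger distance for Gaussians:
H^2 = 1 - sqrt(2*s1*s2/(s1^2+s2^2)) * exp(-(m1-m2)^2/(4*(s1^2+s2^2))).
s1^2 = 16, s2^2 = 1, s1^2+s2^2 = 17.
sqrt(2*4*1/(17)) = 0.685994.
(m1-m2)^2 = (-5)^2 = 25.
exp(-25/(4*17)) = exp(-0.367647) = 0.692362.
H^2 = 1 - 0.685994*0.692362 = 0.5250

0.5250


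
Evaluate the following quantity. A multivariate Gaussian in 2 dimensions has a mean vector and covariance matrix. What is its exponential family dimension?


Exponential family dimension calculation:
For 2-dim MVN: mean has 2 params, covariance has 2*3/2 = 3 unique entries.
Total dim = 2 + 3 = 5.

5


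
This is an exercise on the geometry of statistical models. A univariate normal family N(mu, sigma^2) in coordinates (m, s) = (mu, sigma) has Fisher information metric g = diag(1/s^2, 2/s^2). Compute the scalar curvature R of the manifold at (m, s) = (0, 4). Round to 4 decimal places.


The metric has the form g = (A dm^2 + B ds^2)/s^2 with A = 1, B = 2.
Substitute u = sqrt(A/B)*m: g = B*(du^2 + ds^2)/s^2, i.e. B times the
Poincare upper half-plane metric, which has constant Gaussian curvature -1.
Scaling a 2D metric by a constant c divides the Gaussian curvature by c,
so K = -1/B = -1/(2) = -0.5000 everywhere (the point (m, s) = (0, 4) is irrelevant:
the curvature is constant).
Scalar curvature in dimension 2: R = 2K = -2/(2) = -1.0000.

-1.0000


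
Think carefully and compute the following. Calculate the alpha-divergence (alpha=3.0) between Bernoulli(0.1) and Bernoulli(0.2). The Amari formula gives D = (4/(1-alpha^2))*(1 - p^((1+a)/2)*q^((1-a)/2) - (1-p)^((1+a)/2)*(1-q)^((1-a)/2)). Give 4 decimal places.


Amari alpha-divergence:
D = (4/(1-alpha^2))*(1 - p^((1+a)/2)*q^((1-a)/2) - (1-p)^((1+a)/2)*(1-q)^((1-a)/2)).
alpha = 3.0, p = 0.1, q = 0.2.
e1 = (1+alpha)/2 = 2.0, e2 = (1-alpha)/2 = -1.0.
t1 = p^e1 * q^e2 = 0.1^2.0 * 0.2^-1.0 = 0.05.
t2 = (1-p)^e1 * (1-q)^e2 = 0.9^2.0 * 0.8^-1.0 = 1.0125.
4/(1-alpha^2) = -0.5.
D = -0.5*(1 - 0.05 - 1.0125) = 0.0313

0.0313


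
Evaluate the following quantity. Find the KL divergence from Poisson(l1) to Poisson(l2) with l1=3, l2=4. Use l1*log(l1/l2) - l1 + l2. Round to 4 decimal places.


KL divergence for Poisson:
KL = l1*log(l1/l2) - l1 + l2.
l1 = 3, l2 = 4.
log(3/4) = -0.287682.
l1*log(l1/l2) = 3 * -0.287682 = -0.863046.
KL = -0.863046 - 3 + 4 = 0.1370

0.1370


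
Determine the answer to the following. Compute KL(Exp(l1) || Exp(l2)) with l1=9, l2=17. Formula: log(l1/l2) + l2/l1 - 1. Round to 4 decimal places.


KL divergence for exponential family:
KL = log(l1/l2) + l2/l1 - 1.
log(9/17) = -0.635989.
17/9 = 1.888889.
KL = -0.635989 + 1.888889 - 1 = 0.2529

0.2529


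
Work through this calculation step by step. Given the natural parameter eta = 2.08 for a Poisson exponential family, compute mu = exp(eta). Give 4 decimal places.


Expectation parameter for Poisson exponential family:
mu = exp(eta).
eta = 2.08.
mu = exp(2.08) = 8.0045

8.0045


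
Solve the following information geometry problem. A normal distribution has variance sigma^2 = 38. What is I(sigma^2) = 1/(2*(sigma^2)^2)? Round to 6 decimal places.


Fisher information for variance: I(sigma^2) = 1/(2*sigma^4).
sigma^2 = 38, so sigma^4 = 1444.
I = 1/(2*1444) = 1/2888 = 0.000346

0.000346


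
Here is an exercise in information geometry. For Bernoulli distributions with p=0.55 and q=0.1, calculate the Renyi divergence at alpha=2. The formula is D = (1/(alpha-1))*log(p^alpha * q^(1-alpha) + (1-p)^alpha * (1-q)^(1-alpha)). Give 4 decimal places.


Renyi divergence of order alpha between Bernoulli distributions:
D = (1/(alpha-1))*log(p^alpha * q^(1-alpha) + (1-p)^alpha * (1-q)^(1-alpha)).
alpha = 2, p = 0.55, q = 0.1.
p^alpha * q^(1-alpha) = 0.55^2 * 0.1^-1 = 3.025.
(1-p)^alpha * (1-q)^(1-alpha) = 0.45^2 * 0.9^-1 = 0.225.
sum = 3.025 + 0.225 = 3.25.
D = (1/1)*log(3.25) = 1.1787

1.1787


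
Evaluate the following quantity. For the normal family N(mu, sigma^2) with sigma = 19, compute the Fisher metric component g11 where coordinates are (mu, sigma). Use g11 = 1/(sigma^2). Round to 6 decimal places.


For the 2-parameter normal family, the Fisher metric has:
  g11 = 1/sigma^2, g22 = 2/sigma^2.
sigma = 19, sigma^2 = 361.
g11 = 0.002770

0.002770


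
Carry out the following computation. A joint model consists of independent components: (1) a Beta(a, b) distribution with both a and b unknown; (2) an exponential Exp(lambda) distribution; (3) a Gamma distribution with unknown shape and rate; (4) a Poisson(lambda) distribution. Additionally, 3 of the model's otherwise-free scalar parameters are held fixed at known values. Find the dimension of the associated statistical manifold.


The dimension of a statistical manifold equals the number of free
(independent) real parameters of the model. For a product of independent
blocks the parameter counts add.
- Beta (a, b): 2.
- exponential (lambda): 1.
- Gamma (shape, rate): 2.
- Poisson (lambda): 1.
Total = 2 + 1 + 2 + 1 = 6.
3 parameter(s) fixed at known values: 6 - 3 = 3.
Dimension = 3

3


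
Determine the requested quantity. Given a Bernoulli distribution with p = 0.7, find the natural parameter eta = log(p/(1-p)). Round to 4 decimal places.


Natural parameter for Bernoulli: eta = log(p/(1-p)).
p = 0.7, 1-p = 0.3.
p/(1-p) = 2.333333.
eta = log(2.333333) = 0.8473

0.8473


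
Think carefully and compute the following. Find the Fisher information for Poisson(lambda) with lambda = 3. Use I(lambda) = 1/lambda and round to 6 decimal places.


Fisher information for Poisson: I(lambda) = 1/lambda.
lambda = 3.
I(lambda) = 1/3 = 0.333333

0.333333


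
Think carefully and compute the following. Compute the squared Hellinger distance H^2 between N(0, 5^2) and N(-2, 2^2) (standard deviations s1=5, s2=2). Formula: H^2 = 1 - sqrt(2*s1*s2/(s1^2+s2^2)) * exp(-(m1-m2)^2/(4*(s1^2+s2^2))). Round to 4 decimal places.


Squared Hellinger distance for Gaussians:
H^2 = 1 - sqrt(2*s1*s2/(s1^2+s2^2)) * exp(-(m1-m2)^2/(4*(s1^2+s2^2))).
s1^2 = 25, s2^2 = 4, s1^2+s2^2 = 29.
sqrt(2*5*2/(29)) = 0.830455.
(m1-m2)^2 = (2)^2 = 4.
exp(-4/(4*29)) = exp(-0.034483) = 0.966105.
H^2 = 1 - 0.830455*0.966105 = 0.1977

0.1977


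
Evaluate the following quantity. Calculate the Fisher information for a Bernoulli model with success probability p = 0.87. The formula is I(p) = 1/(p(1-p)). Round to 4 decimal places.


For Bernoulli(p), Fisher information is I(p) = 1/(p*(1-p)).
p = 0.87, 1-p = 0.13.
p*(1-p) = 0.1131.
I(p) = 1/0.1131 = 8.8417

8.8417


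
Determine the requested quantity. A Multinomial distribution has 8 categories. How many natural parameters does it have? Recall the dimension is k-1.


Exponential family dimension calculation:
For Multinomial with k=8 categories, dim = k-1 = 7.

7


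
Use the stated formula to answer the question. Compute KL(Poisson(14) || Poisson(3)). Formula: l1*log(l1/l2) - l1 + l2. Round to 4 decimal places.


KL divergence for Poisson:
KL = l1*log(l1/l2) - l1 + l2.
l1 = 14, l2 = 3.
log(14/3) = 1.540445.
l1*log(l1/l2) = 14 * 1.540445 = 21.566231.
KL = 21.566231 - 14 + 3 = 10.5662

10.5662


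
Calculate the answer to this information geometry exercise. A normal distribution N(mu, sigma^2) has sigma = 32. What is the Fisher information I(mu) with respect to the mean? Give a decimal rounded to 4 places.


The Fisher information for the mean of a normal distribution is I(mu) = 1/sigma^2.
sigma = 32, so sigma^2 = 1024.
I(mu) = 1/1024 = 0.0010

0.0010


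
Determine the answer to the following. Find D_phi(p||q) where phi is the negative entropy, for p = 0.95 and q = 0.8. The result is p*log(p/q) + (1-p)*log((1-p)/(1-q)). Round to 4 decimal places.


Bregman divergence with negative entropy generator:
D = p*log(p/q) + (1-p)*log((1-p)/(1-q)).
p = 0.95, q = 0.8.
p*log(p/q) = 0.95*log(0.95/0.8) = 0.163258.
(1-p)*log((1-p)/(1-q)) = 0.05*log(0.05/0.2) = -0.069315.
D = 0.163258 + -0.069315 = 0.0939

0.0939
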